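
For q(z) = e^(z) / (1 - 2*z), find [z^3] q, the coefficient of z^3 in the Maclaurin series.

Use 1/(1 - r) = Σ r^k on the denominator, then take the Cauchy product.
q(0) = 1
q′(0) = 3
q′′(0) = 13
q′′′(0) = 79
So c_3 = q′′′(0)/3! = 79/6.

79/6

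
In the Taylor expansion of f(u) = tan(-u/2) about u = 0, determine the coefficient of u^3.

-1/24

[u^0] = 0;  [u^1] = -1/2;  [u^2] = 0;  [u^3] = -1/24.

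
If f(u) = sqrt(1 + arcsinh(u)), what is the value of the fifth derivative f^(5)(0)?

Let u equal the inner series; expand the outer function in u and truncate.
The coefficient of u^5 in the expansion is 43/1280, so f^(5)(0) = 5! * (43/1280) = 129/32.

129/32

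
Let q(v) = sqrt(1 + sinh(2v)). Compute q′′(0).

-1

Substitute the inner expansion into the outer series and collect powers.
The coefficient of v^2 in the expansion is -1/2, so q′′(0) = 2! * (-1/2) = -1.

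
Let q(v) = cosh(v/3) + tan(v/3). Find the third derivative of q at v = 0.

Add the two expansions coefficient-wise.
From the series, [v^3] q = 1/81; multiply by 3! = 6 to get 2/27.

2/27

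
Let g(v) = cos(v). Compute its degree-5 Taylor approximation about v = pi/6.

-(v - pi/6)^5/240 + sqrt(3)*(v - pi/6)^4/48 + (v - pi/6)^3/12 - sqrt(3)*(v - pi/6)^2/4 - (v - pi/6)/2 + sqrt(3)/2

Apply the Taylor formula c_k = f^(k)(a)/k!.
g(pi/6) = sqrt(3)/2
g′(pi/6) = -1/2
g′′(pi/6) = -sqrt(3)/2
g′′′(pi/6) = 1/2
g^(4)(pi/6) = sqrt(3)/2
g^(5)(pi/6) = -1/2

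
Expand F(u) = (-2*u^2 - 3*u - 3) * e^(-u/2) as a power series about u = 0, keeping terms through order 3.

Multiply each power in the prefactor through the base expansion.
F(0) = -3
F′(0) = -3/2
F′′(0) = -7/4
F′′′(0) = 33/8

11*u^3/16 - 7*u^2/8 - 3*u/2 - 3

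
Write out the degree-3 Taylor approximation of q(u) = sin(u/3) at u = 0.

-u^3/162 + u/3

Use the known series and substitute for the argument.
q(0) = 0
q′(0) = 1/3
q′′(0) = 0
q′′′(0) = -1/27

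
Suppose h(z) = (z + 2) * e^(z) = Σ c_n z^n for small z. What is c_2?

2

Multiply each power in the prefactor through the base expansion.
h(0) = 2
h′(0) = 3
h′′(0) = 4
So c_2 = h′′(0)/2! = 2.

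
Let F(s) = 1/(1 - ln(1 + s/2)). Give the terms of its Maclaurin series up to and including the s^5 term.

Compose series: expand the inner function first, then feed it into the outer expansion.
F(0) = 1
F′(0) = 1/2
F′′(0) = 1/4
F′′′(0) = 1/4
F^(4)(0) = 1/4
F^(5)(0) = 7/16

7*s^5/1920 + s^4/96 + s^3/24 + s^2/8 + s/2 + 1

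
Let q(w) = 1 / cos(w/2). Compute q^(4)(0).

5/16

Write the quotient as an unknown series and match coefficients against numerator = denominator · series.
From the series, [w^4] q = 5/384; multiply by 4! = 24 to get 5/16.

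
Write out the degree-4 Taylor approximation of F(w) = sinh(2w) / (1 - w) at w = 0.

10*w^4/3 + 10*w^3/3 + 2*w^2 + 2*w

Take the Cauchy product of the two expansions.
F(0) = 0
F′(0) = 2
F′′(0) = 4
F′′′(0) = 20
F^(4)(0) = 80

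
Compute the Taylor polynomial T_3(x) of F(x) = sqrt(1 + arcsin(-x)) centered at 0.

-7*x^3/48 - x^2/8 - x/2 + 1

Plug the Maclaurin series of the inner function into that of the outer and collect terms.
[x^0] = 1;  [x^1] = -1/2;  [x^2] = -1/8;  [x^3] = -7/48.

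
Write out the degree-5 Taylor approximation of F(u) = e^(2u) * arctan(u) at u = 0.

u^5/5 + 2*u^4/3 + 5*u^3/3 + 2*u^2 + u

Write out both Maclaurin series and multiply, keeping only the needed powers.
[u^0] = 0;  [u^1] = 1;  [u^2] = 2;  [u^3] = 5/3;  [u^4] = 2/3;  [u^5] = 1/5.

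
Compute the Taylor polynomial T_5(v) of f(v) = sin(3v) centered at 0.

81*v^5/40 - 9*v^3/2 + 3*v

f(0) = 0
f′(0) = 3
f′′(0) = 0
f′′′(0) = -27
f^(4)(0) = 0
f^(5)(0) = 243
The Taylor polynomial is Σ f^(k)(0)/k! · v^k.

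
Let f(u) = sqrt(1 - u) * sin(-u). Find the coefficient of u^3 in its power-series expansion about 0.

7/24

Multiply the two series term by term and collect like powers.
So c_3 = f′′′(0)/3! = 7/24.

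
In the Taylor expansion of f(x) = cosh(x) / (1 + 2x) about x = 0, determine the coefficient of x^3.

-9

Write out both Maclaurin series and multiply, keeping only the needed powers.
[x^0] = 1;  [x^1] = -2;  [x^2] = 9/2;  [x^3] = -9.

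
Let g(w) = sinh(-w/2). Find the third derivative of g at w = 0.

-1/8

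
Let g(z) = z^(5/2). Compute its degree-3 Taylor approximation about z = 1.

5*(z - 1)^3/16 + 15*(z - 1)^2/8 + 5*(z - 1)/2 + 1

Use the known series and substitute for the argument.
g(1) = 1
g′(1) = 5/2
g′′(1) = 15/4
g′′′(1) = 15/8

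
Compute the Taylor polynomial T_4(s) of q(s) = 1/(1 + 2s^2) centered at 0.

4*s^4 - 2*s^2 + 1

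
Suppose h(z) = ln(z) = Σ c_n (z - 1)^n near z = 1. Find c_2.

h(1) = 0
h′(1) = 1
h′′(1) = -1
The Taylor polynomial is Σ h^(k)(1)/k! · (z - 1)^k.

-1/2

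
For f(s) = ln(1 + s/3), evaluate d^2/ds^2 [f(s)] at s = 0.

The coefficient of s^2 in the expansion is -1/18, so f′′(0) = 2! * (-1/18) = -1/9.

-1/9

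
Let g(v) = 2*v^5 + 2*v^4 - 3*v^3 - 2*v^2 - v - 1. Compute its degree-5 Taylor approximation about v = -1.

2*(v + 1)^5 - 8*(v + 1)^4 + 9*(v + 1)^3 - (v + 1)^2 - 4*(v + 1) + 1

Use the known series and substitute for the argument.
[(v + 1)^0] = 1;  [(v + 1)^1] = -4;  [(v + 1)^2] = -1;  [(v + 1)^3] = 9;  [(v + 1)^4] = -8;  [(v + 1)^5] = 2.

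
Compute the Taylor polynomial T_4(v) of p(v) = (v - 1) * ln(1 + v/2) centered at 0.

11*v^4/192 - v^3/6 + 5*v^2/8 - v/2

Shift and add copies of the series according to the polynomial's terms.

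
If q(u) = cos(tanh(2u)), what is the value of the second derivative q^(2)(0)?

-4

Let u equal the inner series; expand the outer function in u and truncate.
The coefficient of u^2 in the expansion is -2, so q′′(0) = 2! * (-2) = -4.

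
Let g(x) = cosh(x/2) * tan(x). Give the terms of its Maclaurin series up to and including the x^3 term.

11*x^3/24 + x

Write out both Maclaurin series and multiply, keeping only the needed powers.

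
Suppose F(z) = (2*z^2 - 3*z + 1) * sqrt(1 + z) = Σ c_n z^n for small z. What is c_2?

3/8

Shift and add copies of the series according to the polynomial's terms.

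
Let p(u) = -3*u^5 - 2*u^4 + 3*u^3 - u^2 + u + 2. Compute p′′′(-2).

-606

Differentiate repeatedly and evaluate at the center.
From the series, [(u + 2)^3] p = -101; multiply by 3! = 6 to get -606.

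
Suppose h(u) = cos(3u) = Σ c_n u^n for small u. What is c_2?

-9/2

h(0) = 1
h′(0) = 0
h′′(0) = -9
So c_2 = h′′(0)/2! = -9/2.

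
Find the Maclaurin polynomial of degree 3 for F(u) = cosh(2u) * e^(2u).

Write out both Maclaurin series and multiply, keeping only the needed powers.
F(0) = 1
F′(0) = 2
F′′(0) = 8
F′′′(0) = 32
Dividing each by k! gives the coefficients c_0, ..., c_3.

16*u^3/3 + 4*u^2 + 2*u + 1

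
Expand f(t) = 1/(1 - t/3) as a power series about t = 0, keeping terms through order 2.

[t^0] = 1;  [t^1] = 1/3;  [t^2] = 1/9.

t^2/9 + t/3 + 1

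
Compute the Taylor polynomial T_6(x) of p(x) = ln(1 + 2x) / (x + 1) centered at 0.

-416*x^6/15 + 256*x^5/15 - 32*x^4/3 + 20*x^3/3 - 4*x^2 + 2*x

Expand 1/(denominator) as a geometric series and multiply by the numerator's series.
[x^0] = 0;  [x^1] = 2;  [x^2] = -4;  [x^3] = 20/3;  [x^4] = -32/3;  [x^5] = 256/15;  [x^6] = -416/15.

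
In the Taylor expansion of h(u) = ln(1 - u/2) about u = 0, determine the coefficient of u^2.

Compute the successive derivatives at the expansion point and divide by k!.
h(0) = 0
h′(0) = -1/2
h′′(0) = -1/4
Dividing each by k! gives the coefficients c_0, ..., c_2.

-1/8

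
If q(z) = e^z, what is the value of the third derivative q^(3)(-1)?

Use the known series and substitute for the argument.
From the series, [(z + 1)^3] q = e^(-1)/6; multiply by 3! = 6 to get e^(-1).

e^(-1)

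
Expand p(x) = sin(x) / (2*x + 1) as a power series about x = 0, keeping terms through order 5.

Multiply the numerator's expansion by the denominator's geometric series.
[x^0] = 0;  [x^1] = 1;  [x^2] = -2;  [x^3] = 23/6;  [x^4] = -23/3;  [x^5] = 1841/120.

1841*x^5/120 - 23*x^4/3 + 23*x^3/6 - 2*x^2 + x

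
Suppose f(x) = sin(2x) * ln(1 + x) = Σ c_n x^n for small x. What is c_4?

-2/3

Take the Cauchy product of the two expansions.
f(0) = 0
f′(0) = 0
f′′(0) = 4
f′′′(0) = -6
f^(4)(0) = -16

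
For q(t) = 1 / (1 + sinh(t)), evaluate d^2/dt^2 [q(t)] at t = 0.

Use the geometric series for the reciprocal, then substitute.
From the series, [t^2] q = 1; multiply by 2! = 2 to get 2.

2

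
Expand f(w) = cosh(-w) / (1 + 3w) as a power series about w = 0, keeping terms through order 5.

Take the Cauchy product of the two expansions.
[w^0] = 1;  [w^1] = -3;  [w^2] = 19/2;  [w^3] = -57/2;  [w^4] = 2053/24;  [w^5] = -2053/8.

-2053*w^5/8 + 2053*w^4/24 - 57*w^3/2 + 19*w^2/2 - 3*w + 1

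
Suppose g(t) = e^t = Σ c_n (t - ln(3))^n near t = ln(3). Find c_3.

[(t - ln(3))^0] = 3;  [(t - ln(3))^1] = 3;  [(t - ln(3))^2] = 3/2;  [(t - ln(3))^3] = 1/2.

1/2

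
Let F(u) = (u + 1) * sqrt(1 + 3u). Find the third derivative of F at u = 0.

Distribute the polynomial across the series and collect like powers.
The coefficient of u^3 in the expansion is 9/16, so F′′′(0) = 3! * (9/16) = 27/8.

27/8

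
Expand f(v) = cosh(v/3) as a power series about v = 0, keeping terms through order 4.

[v^0] = 1;  [v^1] = 0;  [v^2] = 1/18;  [v^3] = 0;  [v^4] = 1/1944.

v^4/1944 + v^2/18 + 1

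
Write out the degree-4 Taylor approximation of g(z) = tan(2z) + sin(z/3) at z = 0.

Combine the two series term by term.

431*z^3/162 + 7*z/3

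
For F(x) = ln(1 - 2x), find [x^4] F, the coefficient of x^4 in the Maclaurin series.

-4

Differentiate repeatedly and evaluate at the center.
F(0) = 0
F′(0) = -2
F′′(0) = -4
F′′′(0) = -16
F^(4)(0) = -96
The Taylor polynomial is Σ F^(k)(0)/k! · x^k.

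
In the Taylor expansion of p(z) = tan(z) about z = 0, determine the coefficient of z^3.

p(0) = 0
p′(0) = 1
p′′(0) = 0
p′′′(0) = 2

1/3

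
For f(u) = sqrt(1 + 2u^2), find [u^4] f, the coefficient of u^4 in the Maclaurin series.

[u^0] = 1;  [u^1] = 0;  [u^2] = 1;  [u^3] = 0;  [u^4] = -1/2.

-1/2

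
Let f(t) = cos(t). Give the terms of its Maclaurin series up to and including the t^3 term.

[t^0] = 1;  [t^1] = 0;  [t^2] = -1/2;  [t^3] = 0.

1 - t^2/2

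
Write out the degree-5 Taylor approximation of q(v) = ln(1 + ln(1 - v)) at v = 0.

-19*v^5/10 - 35*v^4/24 - 7*v^3/6 - v^2 - v

Compose series: expand the inner function first, then feed it into the outer expansion.
[v^0] = 0;  [v^1] = -1;  [v^2] = -1;  [v^3] = -7/6;  [v^4] = -35/24;  [v^5] = -19/10.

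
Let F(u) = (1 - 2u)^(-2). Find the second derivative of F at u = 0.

Differentiate repeatedly and evaluate at the center.
The coefficient of u^2 in the expansion is 12, so F′′(0) = 2! * (12) = 24.

24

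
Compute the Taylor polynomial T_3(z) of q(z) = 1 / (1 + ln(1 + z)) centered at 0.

Use the geometric series for the reciprocal, then substitute.

-7*z^3/3 + 3*z^2/2 - z + 1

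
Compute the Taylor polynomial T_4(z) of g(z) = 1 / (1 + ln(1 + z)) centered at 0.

Write 1/(1+u) = 1 - u + u^2 - u^3 + ... and substitute the series for u.

11*z^4/3 - 7*z^3/3 + 3*z^2/2 - z + 1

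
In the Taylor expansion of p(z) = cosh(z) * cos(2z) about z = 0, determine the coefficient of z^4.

Take the Cauchy product of the two expansions.
p(0) = 1
p′(0) = 0
p′′(0) = -3
p′′′(0) = 0
p^(4)(0) = -7

-7/24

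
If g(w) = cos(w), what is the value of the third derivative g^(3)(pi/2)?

The coefficient of (w - pi/2)^3 in the expansion is 1/6, so g′′′(pi/2) = 3! * (1/6) = 1.

1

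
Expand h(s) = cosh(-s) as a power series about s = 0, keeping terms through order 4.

[s^0] = 1;  [s^1] = 0;  [s^2] = 1/2;  [s^3] = 0;  [s^4] = 1/24.

s^4/24 + s^2/2 + 1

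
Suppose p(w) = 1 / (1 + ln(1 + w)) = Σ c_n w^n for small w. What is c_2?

3/2

Use the geometric series for the reciprocal, then substitute.
p(0) = 1
p′(0) = -1
p′′(0) = 3
Dividing each by k! gives the coefficients c_0, ..., c_2.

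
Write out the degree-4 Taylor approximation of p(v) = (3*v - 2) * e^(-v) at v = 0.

Distribute the polynomial across the series and collect like powers.
p(0) = -2
p′(0) = 5
p′′(0) = -8
p′′′(0) = 11
p^(4)(0) = -14
The Taylor polynomial is Σ p^(k)(0)/k! · v^k.

-7*v^4/12 + 11*v^3/6 - 4*v^2 + 5*v - 2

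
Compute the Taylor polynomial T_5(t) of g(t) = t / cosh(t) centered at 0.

Divide the numerator series by the denominator series (power-series long division).
g(0) = 0
g′(0) = 1
g′′(0) = 0
g′′′(0) = -3
g^(4)(0) = 0
g^(5)(0) = 25

5*t^5/24 - t^3/2 + t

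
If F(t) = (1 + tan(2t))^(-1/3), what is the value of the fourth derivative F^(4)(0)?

Compose series: expand the inner function first, then feed it into the outer expansion.
The coefficient of t^4 in the expansion is 1136/243, so F^(4)(0) = 4! * (1136/243) = 9088/81.

9088/81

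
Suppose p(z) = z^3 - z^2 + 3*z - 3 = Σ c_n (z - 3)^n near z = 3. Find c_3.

p(3) = 24
p′(3) = 24
p′′(3) = 16
p′′′(3) = 6
The Taylor polynomial is Σ p^(k)(3)/k! · (z - 3)^k.

1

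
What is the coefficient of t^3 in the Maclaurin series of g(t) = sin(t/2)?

-1/48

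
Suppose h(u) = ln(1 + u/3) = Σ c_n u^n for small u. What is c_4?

-1/324

[u^0] = 0;  [u^1] = 1/3;  [u^2] = -1/18;  [u^3] = 1/81;  [u^4] = -1/324.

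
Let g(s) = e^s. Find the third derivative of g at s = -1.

The coefficient of (s + 1)^3 in the expansion is e^(-1)/6, so g′′′(-1) = 3! * (e^(-1)/6) = e^(-1).

e^(-1)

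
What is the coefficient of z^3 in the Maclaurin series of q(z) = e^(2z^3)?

q(0) = 1
q′(0) = 0
q′′(0) = 0
q′′′(0) = 12

2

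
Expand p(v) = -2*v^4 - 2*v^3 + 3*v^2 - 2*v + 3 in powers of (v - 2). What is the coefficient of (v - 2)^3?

p(2) = -37
p′(2) = -78
p′′(2) = -114
p′′′(2) = -108
So c_3 = p′′′(2)/3! = -18.

-18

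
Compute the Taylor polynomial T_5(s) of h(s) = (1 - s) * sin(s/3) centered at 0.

Multiply each power in the prefactor through the base expansion.
h(0) = 0
h′(0) = 1/3
h′′(0) = -2/3
h′′′(0) = -1/27
h^(4)(0) = 4/27
h^(5)(0) = 1/243

s^5/29160 + s^4/162 - s^3/162 - s^2/3 + s/3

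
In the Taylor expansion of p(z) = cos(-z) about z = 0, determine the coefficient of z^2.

Compute the successive derivatives at the expansion point and divide by k!.
[z^0] = 1;  [z^1] = 0;  [z^2] = -1/2.

-1/2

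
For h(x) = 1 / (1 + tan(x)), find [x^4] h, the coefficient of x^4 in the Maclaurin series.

Expand as Σ (-1)^k u^k with u equal to the inner function's series.
h(0) = 1
h′(0) = -1
h′′(0) = 2
h′′′(0) = -8
h^(4)(0) = 40

5/3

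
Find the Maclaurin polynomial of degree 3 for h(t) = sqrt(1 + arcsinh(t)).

-t^3/48 - t^2/8 + t/2 + 1

Plug the Maclaurin series of the inner function into that of the outer and collect terms.
h(0) = 1
h′(0) = 1/2
h′′(0) = -1/4
h′′′(0) = -1/8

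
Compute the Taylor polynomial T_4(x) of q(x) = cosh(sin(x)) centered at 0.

Plug the Maclaurin series of the inner function into that of the outer and collect terms.
q(0) = 1
q′(0) = 0
q′′(0) = 1
q′′′(0) = 0
q^(4)(0) = -3
The Taylor polynomial is Σ q^(k)(0)/k! · x^k.

-x^4/8 + x^2/2 + 1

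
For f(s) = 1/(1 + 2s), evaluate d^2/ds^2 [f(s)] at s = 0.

From the series, [s^2] f = 4; multiply by 2! = 2 to get 8.

8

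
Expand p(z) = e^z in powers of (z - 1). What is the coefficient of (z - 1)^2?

Compute the successive derivatives at the expansion point and divide by k!.
So c_2 = p′′(1)/2! = e/2.

e/2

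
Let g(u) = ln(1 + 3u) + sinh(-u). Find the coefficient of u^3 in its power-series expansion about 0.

53/6

Add the two expansions coefficient-wise.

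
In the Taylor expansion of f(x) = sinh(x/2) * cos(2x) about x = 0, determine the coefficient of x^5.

Write out both Maclaurin series and multiply, keeping only the needed powers.
f(0) = 0
f′(0) = 1/2
f′′(0) = 0
f′′′(0) = -47/8
f^(4)(0) = 0
f^(5)(0) = 1121/32
So c_5 = f^(5)(0)/5! = 1121/3840.

1121/3840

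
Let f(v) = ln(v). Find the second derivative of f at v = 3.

The coefficient of (v - 3)^2 in the expansion is -1/18, so f′′(3) = 2! * (-1/18) = -1/9.

-1/9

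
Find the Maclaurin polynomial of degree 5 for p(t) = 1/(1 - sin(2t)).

Compose series: expand the inner function first, then feed it into the outer expansion.
p(0) = 1
p′(0) = 2
p′′(0) = 8
p′′′(0) = 40
p^(4)(0) = 256
p^(5)(0) = 1952

244*t^5/15 + 32*t^4/3 + 20*t^3/3 + 4*t^2 + 2*t + 1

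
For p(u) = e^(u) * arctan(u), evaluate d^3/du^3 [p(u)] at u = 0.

Take the Cauchy product of the two expansions.
From the series, [u^3] p = 1/6; multiply by 3! = 6 to get 1.

1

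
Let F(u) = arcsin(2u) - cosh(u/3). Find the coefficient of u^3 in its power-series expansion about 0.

4/3

Expand each term separately and add.
F(0) = -1
F′(0) = 2
F′′(0) = -1/9
F′′′(0) = 8
So c_3 = F′′′(0)/3! = 4/3.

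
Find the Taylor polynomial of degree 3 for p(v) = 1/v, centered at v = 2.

-(v - 2)^3/16 + (v - 2)^2/8 - (v - 2)/4 + 1/2

p(2) = 1/2
p′(2) = -1/4
p′′(2) = 1/4
p′′′(2) = -3/8
Then c_k = p^(k)(2)/k! gives each Taylor coefficient.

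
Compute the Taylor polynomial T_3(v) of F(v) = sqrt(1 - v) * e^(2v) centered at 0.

v^3/48 + 7*v^2/8 + 3*v/2 + 1

Expand each factor separately, then convolve coefficients.
F(0) = 1
F′(0) = 3/2
F′′(0) = 7/4
F′′′(0) = 1/8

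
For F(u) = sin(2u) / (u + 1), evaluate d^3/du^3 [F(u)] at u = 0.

Expand 1/(denominator) as a geometric series and multiply by the numerator's series.
From the series, [u^3] F = 2/3; multiply by 3! = 6 to get 4.

4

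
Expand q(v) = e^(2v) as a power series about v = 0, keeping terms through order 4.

q(0) = 1
q′(0) = 2
q′′(0) = 4
q′′′(0) = 8
q^(4)(0) = 16

2*v^4/3 + 4*v^3/3 + 2*v^2 + 2*v + 1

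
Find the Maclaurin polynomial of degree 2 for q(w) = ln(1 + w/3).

-w^2/18 + w/3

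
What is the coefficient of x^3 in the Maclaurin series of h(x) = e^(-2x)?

-4/3

Apply the Taylor formula c_k = f^(k)(a)/k!.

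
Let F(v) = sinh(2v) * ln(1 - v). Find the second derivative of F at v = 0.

-4

Take the Cauchy product of the two expansions.
From the series, [v^2] F = -2; multiply by 2! = 2 to get -4.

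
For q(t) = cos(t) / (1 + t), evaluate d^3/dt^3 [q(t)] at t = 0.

Write out both Maclaurin series and multiply, keeping only the needed powers.
From the series, [t^3] q = -1/2; multiply by 3! = 6 to get -3.

-3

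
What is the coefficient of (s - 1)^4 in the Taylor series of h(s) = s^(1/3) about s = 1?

-10/243

Apply the Taylor formula c_k = f^(k)(a)/k!.
[(s - 1)^0] = 1;  [(s - 1)^1] = 1/3;  [(s - 1)^2] = -1/9;  [(s - 1)^3] = 5/81;  [(s - 1)^4] = -10/243.
So c_4 = h^(4)(1)/4! = -10/243.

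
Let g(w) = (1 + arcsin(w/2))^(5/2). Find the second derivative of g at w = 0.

Let u equal the inner series; expand the outer function in u and truncate.
The coefficient of w^2 in the expansion is 15/32, so g′′(0) = 2! * (15/32) = 15/16.

15/16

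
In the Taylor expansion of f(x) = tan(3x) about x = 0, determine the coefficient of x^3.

9

f(0) = 0
f′(0) = 3
f′′(0) = 0
f′′′(0) = 54
Then c_k = f^(k)(0)/k! gives each Taylor coefficient.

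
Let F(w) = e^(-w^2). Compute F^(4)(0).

12

The coefficient of w^4 in the expansion is 1/2, so F^(4)(0) = 4! * (1/2) = 12.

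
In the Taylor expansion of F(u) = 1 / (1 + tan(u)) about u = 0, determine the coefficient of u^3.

Use the geometric series for the reciprocal, then substitute.
[u^0] = 1;  [u^1] = -1;  [u^2] = 1;  [u^3] = -4/3.

-4/3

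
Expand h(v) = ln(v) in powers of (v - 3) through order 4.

h(3) = ln(3)
h′(3) = 1/3
h′′(3) = -1/9
h′′′(3) = 2/27
h^(4)(3) = -2/27
Dividing each by k! gives the coefficients c_0, ..., c_4.

-(v - 3)^4/324 + (v - 3)^3/81 - (v - 3)^2/18 + (v - 3)/3 + ln(3)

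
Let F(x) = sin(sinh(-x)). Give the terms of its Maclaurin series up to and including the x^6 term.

x^5/15 - x

Plug the Maclaurin series of the inner function into that of the outer and collect terms.
F(0) = 0
F′(0) = -1
F′′(0) = 0
F′′′(0) = 0
F^(4)(0) = 0
F^(5)(0) = 8
F^(6)(0) = 0
Then c_k = F^(k)(0)/k! gives each Taylor coefficient.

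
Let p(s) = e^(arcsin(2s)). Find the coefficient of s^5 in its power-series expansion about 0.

Plug the Maclaurin series of the inner function into that of the outer and collect terms.
[s^0] = 1;  [s^1] = 2;  [s^2] = 2;  [s^3] = 8/3;  [s^4] = 10/3;  [s^5] = 16/3.

16/3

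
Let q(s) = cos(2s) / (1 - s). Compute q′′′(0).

-6

Multiply the two series term by term and collect like powers.
The coefficient of s^3 in the expansion is -1, so q′′′(0) = 3! * (-1) = -6.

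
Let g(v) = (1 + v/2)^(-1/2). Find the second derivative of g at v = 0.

From the series, [v^2] g = 3/32; multiply by 2! = 2 to get 3/16.

3/16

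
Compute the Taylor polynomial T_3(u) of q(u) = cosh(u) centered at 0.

Use the known series and substitute for the argument.
[u^0] = 1;  [u^1] = 0;  [u^2] = 1/2;  [u^3] = 0.

u^2/2 + 1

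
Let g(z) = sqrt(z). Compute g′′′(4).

3/256

Use the known series and substitute for the argument.
From the series, [(z - 4)^3] g = 1/512; multiply by 3! = 6 to get 3/256.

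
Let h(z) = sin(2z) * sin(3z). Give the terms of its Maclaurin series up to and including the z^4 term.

-13*z^4 + 6*z^2

Write out both Maclaurin series and multiply, keeping only the needed powers.
h(0) = 0
h′(0) = 0
h′′(0) = 12
h′′′(0) = 0
h^(4)(0) = -312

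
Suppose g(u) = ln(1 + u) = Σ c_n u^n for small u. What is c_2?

Use the known series and substitute for the argument.
g(0) = 0
g′(0) = 1
g′′(0) = -1
Dividing each by k! gives the coefficients c_0, ..., c_2.

-1/2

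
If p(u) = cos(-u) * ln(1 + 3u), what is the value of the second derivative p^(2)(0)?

-9

Expand each factor separately, then convolve coefficients.
The coefficient of u^2 in the expansion is -9/2, so p′′(0) = 2! * (-9/2) = -9.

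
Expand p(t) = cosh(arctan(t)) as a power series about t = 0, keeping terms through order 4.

-7*t^4/24 + t^2/2 + 1

Substitute the inner expansion into the outer series and collect powers.
p(0) = 1
p′(0) = 0
p′′(0) = 1
p′′′(0) = 0
p^(4)(0) = -7
The Taylor polynomial is Σ p^(k)(0)/k! · t^k.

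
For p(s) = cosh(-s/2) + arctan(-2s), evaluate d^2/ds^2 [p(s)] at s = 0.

1/4

Expand each term separately and add.
The coefficient of s^2 in the expansion is 1/8, so p′′(0) = 2! * (1/8) = 1/4.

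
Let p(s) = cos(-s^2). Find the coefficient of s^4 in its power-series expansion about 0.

-1/2

Differentiate repeatedly and evaluate at the center.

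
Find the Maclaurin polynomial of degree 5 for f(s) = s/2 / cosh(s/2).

Divide the numerator series by the denominator series (power-series long division).
f(0) = 0
f′(0) = 1/2
f′′(0) = 0
f′′′(0) = -3/8
f^(4)(0) = 0
f^(5)(0) = 25/32
Then c_k = f^(k)(0)/k! gives each Taylor coefficient.

5*s^5/768 - s^3/16 + s/2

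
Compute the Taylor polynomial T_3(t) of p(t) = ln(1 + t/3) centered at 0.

t^3/81 - t^2/18 + t/3

Apply the Taylor formula c_k = f^(k)(a)/k!.
p(0) = 0
p′(0) = 1/3
p′′(0) = -1/9
p′′′(0) = 2/27
Dividing each by k! gives the coefficients c_0, ..., c_3.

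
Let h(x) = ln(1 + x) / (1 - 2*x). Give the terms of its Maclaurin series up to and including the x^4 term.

Multiply the numerator's expansion by the denominator's geometric series.
h(0) = 0
h′(0) = 1
h′′(0) = 3
h′′′(0) = 20
h^(4)(0) = 154

77*x^4/12 + 10*x^3/3 + 3*x^2/2 + x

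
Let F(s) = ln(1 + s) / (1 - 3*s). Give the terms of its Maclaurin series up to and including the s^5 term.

Use 1/(1 - r) = Σ r^k on the denominator, then take the Cauchy product.
F(0) = 0
F′(0) = 1
F′′(0) = 5
F′′′(0) = 47
F^(4)(0) = 558
F^(5)(0) = 8394
The Taylor polynomial is Σ F^(k)(0)/k! · s^k.

1399*s^5/20 + 93*s^4/4 + 47*s^3/6 + 5*s^2/2 + s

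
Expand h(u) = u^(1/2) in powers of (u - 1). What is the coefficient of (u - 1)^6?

-21/1024

h(1) = 1
h′(1) = 1/2
h′′(1) = -1/4
h′′′(1) = 3/8
h^(4)(1) = -15/16
h^(5)(1) = 105/32
h^(6)(1) = -945/64
So c_6 = h^(6)(1)/6! = -21/1024.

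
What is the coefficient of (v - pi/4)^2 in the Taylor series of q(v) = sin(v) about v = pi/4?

-sqrt(2)/4

Use the known series and substitute for the argument.
[(v - pi/4)^0] = sqrt(2)/2;  [(v - pi/4)^1] = sqrt(2)/2;  [(v - pi/4)^2] = -sqrt(2)/4.
So c_2 = q′′(pi/4)/2! = -sqrt(2)/4.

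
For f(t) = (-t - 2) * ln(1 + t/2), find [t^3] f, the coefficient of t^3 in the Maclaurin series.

Shift and add copies of the series according to the polynomial's terms.
[t^0] = 0;  [t^1] = -1;  [t^2] = -1/4;  [t^3] = 1/24.

1/24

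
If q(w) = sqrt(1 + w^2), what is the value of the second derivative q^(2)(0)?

1

Differentiate repeatedly and evaluate at the center.
The coefficient of w^2 in the expansion is 1/2, so q′′(0) = 2! * (1/2) = 1.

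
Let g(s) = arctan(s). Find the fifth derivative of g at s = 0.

24

Use the known series and substitute for the argument.
From the series, [s^5] g = 1/5; multiply by 5! = 120 to get 24.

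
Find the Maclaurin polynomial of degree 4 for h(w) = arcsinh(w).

h(0) = 0
h′(0) = 1
h′′(0) = 0
h′′′(0) = -1
h^(4)(0) = 0
Then c_k = h^(k)(0)/k! gives each Taylor coefficient.

-w^3/6 + w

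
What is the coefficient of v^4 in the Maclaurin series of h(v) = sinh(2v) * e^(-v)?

-5/3

Take the Cauchy product of the two expansions.
h(0) = 0
h′(0) = 2
h′′(0) = -4
h′′′(0) = 14
h^(4)(0) = -40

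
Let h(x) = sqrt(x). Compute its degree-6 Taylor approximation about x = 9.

-7*(x - 9)^6/60466176 + 7*(x - 9)^5/5038848 - 5*(x - 9)^4/279936 + (x - 9)^3/3888 - (x - 9)^2/216 + (x - 9)/6 + 3

h(9) = 3
h′(9) = 1/6
h′′(9) = -1/108
h′′′(9) = 1/648
h^(4)(9) = -5/11664
h^(5)(9) = 35/209952
h^(6)(9) = -35/419904
The Taylor polynomial is Σ h^(k)(9)/k! · (x - 9)^k.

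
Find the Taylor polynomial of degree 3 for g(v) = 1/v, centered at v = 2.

[(v - 2)^0] = 1/2;  [(v - 2)^1] = -1/4;  [(v - 2)^2] = 1/8;  [(v - 2)^3] = -1/16.

-(v - 2)^3/16 + (v - 2)^2/8 - (v - 2)/4 + 1/2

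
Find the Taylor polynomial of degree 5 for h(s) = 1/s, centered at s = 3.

-(s - 3)^5/729 + (s - 3)^4/243 - (s - 3)^3/81 + (s - 3)^2/27 - (s - 3)/9 + 1/3

Differentiate repeatedly and evaluate at the center.
[(s - 3)^0] = 1/3;  [(s - 3)^1] = -1/9;  [(s - 3)^2] = 1/27;  [(s - 3)^3] = -1/81;  [(s - 3)^4] = 1/243;  [(s - 3)^5] = -1/729.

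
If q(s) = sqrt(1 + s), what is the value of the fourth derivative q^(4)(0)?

-15/16

Compute the successive derivatives at the expansion point and divide by k!.
The coefficient of s^4 in the expansion is -5/128, so q^(4)(0) = 4! * (-5/128) = -15/16.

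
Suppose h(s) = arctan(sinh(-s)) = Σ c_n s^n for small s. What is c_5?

Compose series: expand the inner function first, then feed it into the outer expansion.
[s^0] = 0;  [s^1] = -1;  [s^2] = 0;  [s^3] = 1/6;  [s^4] = 0;  [s^5] = -1/24.

-1/24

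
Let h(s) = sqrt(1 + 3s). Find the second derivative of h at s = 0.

-9/4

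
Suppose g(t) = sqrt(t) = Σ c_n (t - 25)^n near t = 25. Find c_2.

Differentiate repeatedly and evaluate at the center.
So c_2 = g′′(25)/2! = -1/1000.

-1/1000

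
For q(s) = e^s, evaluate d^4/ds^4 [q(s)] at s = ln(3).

Apply the Taylor formula c_k = f^(k)(a)/k!.
The coefficient of (s - ln(3))^4 in the expansion is 1/8, so q^(4)(ln(3)) = 4! * (1/8) = 3.

3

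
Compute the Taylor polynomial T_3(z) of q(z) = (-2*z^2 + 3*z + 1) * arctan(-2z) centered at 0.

Shift and add copies of the series according to the polynomial's terms.
q(0) = 0
q′(0) = -2
q′′(0) = -12
q′′′(0) = 40

20*z^3/3 - 6*z^2 - 2*z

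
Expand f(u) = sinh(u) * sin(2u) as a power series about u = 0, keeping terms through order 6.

11*u^6/180 - u^4 + 2*u^2

Expand each factor separately, then convolve coefficients.
f(0) = 0
f′(0) = 0
f′′(0) = 4
f′′′(0) = 0
f^(4)(0) = -24
f^(5)(0) = 0
f^(6)(0) = 44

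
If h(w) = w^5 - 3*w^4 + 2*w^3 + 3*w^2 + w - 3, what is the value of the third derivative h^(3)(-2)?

396

From the series, [(w + 2)^3] h = 66; multiply by 3! = 6 to get 396.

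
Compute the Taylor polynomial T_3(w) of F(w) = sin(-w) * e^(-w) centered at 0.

-w^3/3 + w^2 - w

Expand each factor separately, then convolve coefficients.
F(0) = 0
F′(0) = -1
F′′(0) = 2
F′′′(0) = -2
The Taylor polynomial is Σ F^(k)(0)/k! · w^k.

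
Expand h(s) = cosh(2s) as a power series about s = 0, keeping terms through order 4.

2*s^4/3 + 2*s^2 + 1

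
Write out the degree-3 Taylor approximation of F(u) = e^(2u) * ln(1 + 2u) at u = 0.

Take the Cauchy product of the two expansions.

8*u^3/3 + 2*u^2 + 2*u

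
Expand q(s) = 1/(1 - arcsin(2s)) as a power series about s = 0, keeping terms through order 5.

Plug the Maclaurin series of the inner function into that of the outer and collect terms.
[s^0] = 1;  [s^1] = 2;  [s^2] = 4;  [s^3] = 28/3;  [s^4] = 64/3;  [s^5] = 252/5.

252*s^5/5 + 64*s^4/3 + 28*s^3/3 + 4*s^2 + 2*s + 1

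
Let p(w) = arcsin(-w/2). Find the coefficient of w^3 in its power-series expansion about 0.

-1/48

c_3 = p′′′(0)/3! = -1/48.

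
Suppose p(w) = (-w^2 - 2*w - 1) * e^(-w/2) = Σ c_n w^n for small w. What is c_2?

Shift and add copies of the series according to the polynomial's terms.
[w^0] = -1;  [w^1] = -3/2;  [w^2] = -1/8.

-1/8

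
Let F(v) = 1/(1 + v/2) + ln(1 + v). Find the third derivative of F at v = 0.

Add the two expansions coefficient-wise.
The coefficient of v^3 in the expansion is 5/24, so F′′′(0) = 3! * (5/24) = 5/4.

5/4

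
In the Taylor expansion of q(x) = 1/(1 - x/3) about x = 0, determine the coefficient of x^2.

1/9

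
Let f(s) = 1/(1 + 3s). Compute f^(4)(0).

Compute the successive derivatives at the expansion point and divide by k!.
The coefficient of s^4 in the expansion is 81, so f^(4)(0) = 4! * (81) = 1944.

1944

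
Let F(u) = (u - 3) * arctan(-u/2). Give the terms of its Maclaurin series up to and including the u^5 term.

3*u^5/160 + u^4/24 - u^3/8 - u^2/2 + 3*u/2

Multiply each power in the prefactor through the base expansion.
F(0) = 0
F′(0) = 3/2
F′′(0) = -1
F′′′(0) = -3/4
F^(4)(0) = 1
F^(5)(0) = 9/4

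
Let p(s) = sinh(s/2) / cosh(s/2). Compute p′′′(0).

Invert the denominator's series and multiply.
From the series, [s^3] p = -1/24; multiply by 3! = 6 to get -1/4.

-1/4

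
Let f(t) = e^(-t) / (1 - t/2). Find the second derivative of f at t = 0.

Take the Cauchy product of the two expansions.
The coefficient of t^2 in the expansion is 1/4, so f′′(0) = 2! * (1/4) = 1/2.

1/2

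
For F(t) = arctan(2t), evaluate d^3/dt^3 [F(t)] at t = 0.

The coefficient of t^3 in the expansion is -8/3, so F′′′(0) = 3! * (-8/3) = -16.

-16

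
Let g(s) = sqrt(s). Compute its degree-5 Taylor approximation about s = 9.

g(9) = 3
g′(9) = 1/6
g′′(9) = -1/108
g′′′(9) = 1/648
g^(4)(9) = -5/11664
g^(5)(9) = 35/209952
Dividing each by k! gives the coefficients c_0, ..., c_5.

7*(s - 9)^5/5038848 - 5*(s - 9)^4/279936 + (s - 9)^3/3888 - (s - 9)^2/216 + (s - 9)/6 + 3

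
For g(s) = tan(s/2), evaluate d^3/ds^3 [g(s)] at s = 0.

1/4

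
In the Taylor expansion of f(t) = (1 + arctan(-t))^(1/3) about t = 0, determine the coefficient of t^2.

Let u equal the inner series; expand the outer function in u and truncate.
[t^0] = 1;  [t^1] = -1/3;  [t^2] = -1/9.

-1/9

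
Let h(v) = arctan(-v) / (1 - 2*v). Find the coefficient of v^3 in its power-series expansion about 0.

Expand 1/(denominator) as a geometric series and multiply by the numerator's series.
[v^0] = 0;  [v^1] = -1;  [v^2] = -2;  [v^3] = -11/3.

-11/3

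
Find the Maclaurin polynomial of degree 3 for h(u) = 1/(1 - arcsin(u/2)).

Substitute the inner expansion into the outer series and collect powers.
h(0) = 1
h′(0) = 1/2
h′′(0) = 1/2
h′′′(0) = 7/8

7*u^3/48 + u^2/4 + u/2 + 1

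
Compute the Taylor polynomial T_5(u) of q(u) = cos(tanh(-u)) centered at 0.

3*u^4/8 - u^2/2 + 1

Compose series: expand the inner function first, then feed it into the outer expansion.
q(0) = 1
q′(0) = 0
q′′(0) = -1
q′′′(0) = 0
q^(4)(0) = 9
q^(5)(0) = 0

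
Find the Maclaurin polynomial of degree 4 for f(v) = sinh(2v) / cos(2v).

16*v^3/3 + 2*v

Divide the numerator series by the denominator series (power-series long division).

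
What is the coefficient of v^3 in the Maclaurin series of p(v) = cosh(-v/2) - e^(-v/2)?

Combine the two series term by term.
[v^0] = 0;  [v^1] = 1/2;  [v^2] = 0;  [v^3] = 1/48.

1/48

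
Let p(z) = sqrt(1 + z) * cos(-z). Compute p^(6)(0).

-349/64

Multiply the two series term by term and collect like powers.
The coefficient of z^6 in the expansion is -349/46080, so p^(6)(0) = 6! * (-349/46080) = -349/64.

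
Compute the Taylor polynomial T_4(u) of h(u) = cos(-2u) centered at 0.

h(0) = 1
h′(0) = 0
h′′(0) = -4
h′′′(0) = 0
h^(4)(0) = 16

2*u^4/3 - 2*u^2 + 1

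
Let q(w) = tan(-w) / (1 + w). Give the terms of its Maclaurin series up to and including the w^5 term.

-22*w^5/15 + 4*w^4/3 - 4*w^3/3 + w^2 - w

Multiply the two series term by term and collect like powers.
q(0) = 0
q′(0) = -1
q′′(0) = 2
q′′′(0) = -8
q^(4)(0) = 32
q^(5)(0) = -176
Then c_k = q^(k)(0)/k! gives each Taylor coefficient.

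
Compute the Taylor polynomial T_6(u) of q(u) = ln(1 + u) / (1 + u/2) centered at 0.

Expand each factor separately, then convolve coefficients.
q(0) = 0
q′(0) = 1
q′′(0) = -2
q′′′(0) = 5
q^(4)(0) = -16
q^(5)(0) = 64
q^(6)(0) = -312
The Taylor polynomial is Σ q^(k)(0)/k! · u^k.

-13*u^6/30 + 8*u^5/15 - 2*u^4/3 + 5*u^3/6 - u^2 + u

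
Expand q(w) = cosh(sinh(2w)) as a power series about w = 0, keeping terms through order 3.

2*w^2 + 1

Let u equal the inner series; expand the outer function in u and truncate.
q(0) = 1
q′(0) = 0
q′′(0) = 4
q′′′(0) = 0
Then c_k = q^(k)(0)/k! gives each Taylor coefficient.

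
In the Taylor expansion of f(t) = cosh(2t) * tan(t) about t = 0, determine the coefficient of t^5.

Take the Cauchy product of the two expansions.
f(0) = 0
f′(0) = 1
f′′(0) = 0
f′′′(0) = 14
f^(4)(0) = 0
f^(5)(0) = 176
So c_5 = f^(5)(0)/5! = 22/15.

22/15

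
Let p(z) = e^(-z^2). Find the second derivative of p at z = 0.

The coefficient of z^2 in the expansion is -1, so p′′(0) = 2! * (-1) = -2.

-2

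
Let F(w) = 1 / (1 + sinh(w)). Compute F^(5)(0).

-181

Use the geometric series for the reciprocal, then substitute.
The coefficient of w^5 in the expansion is -181/120, so F^(5)(0) = 5! * (-181/120) = -181.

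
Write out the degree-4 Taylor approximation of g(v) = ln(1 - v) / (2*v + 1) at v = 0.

Use 1/(1 - r) = Σ r^k on the denominator, then take the Cauchy product.
[v^0] = 0;  [v^1] = -1;  [v^2] = 3/2;  [v^3] = -10/3;  [v^4] = 77/12.

77*v^4/12 - 10*v^3/3 + 3*v^2/2 - v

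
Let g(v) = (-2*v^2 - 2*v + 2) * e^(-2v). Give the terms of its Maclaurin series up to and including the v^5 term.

Shift and add copies of the series according to the polynomial's terms.

4*v^5/5 - 8*v^3/3 + 6*v^2 - 6*v + 2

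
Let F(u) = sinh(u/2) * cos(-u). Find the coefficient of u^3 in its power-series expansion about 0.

-11/48

Multiply the two series term by term and collect like powers.
[u^0] = 0;  [u^1] = 1/2;  [u^2] = 0;  [u^3] = -11/48.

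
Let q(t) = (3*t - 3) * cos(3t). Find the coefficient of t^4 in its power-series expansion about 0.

Multiply each power in the prefactor through the base expansion.
[t^0] = -3;  [t^1] = 3;  [t^2] = 27/2;  [t^3] = -27/2;  [t^4] = -81/8.
So c_4 = q^(4)(0)/4! = -81/8.

-81/8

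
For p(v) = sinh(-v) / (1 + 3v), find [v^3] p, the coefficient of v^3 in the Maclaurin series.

Write out both Maclaurin series and multiply, keeping only the needed powers.
p(0) = 0
p′(0) = -1
p′′(0) = 6
p′′′(0) = -55

-55/6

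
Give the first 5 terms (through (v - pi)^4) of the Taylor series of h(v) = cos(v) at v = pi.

-(v - pi)^4/24 + (v - pi)^2/2 - 1

h(pi) = -1
h′(pi) = 0
h′′(pi) = 1
h′′′(pi) = 0
h^(4)(pi) = -1
Dividing each by k! gives the coefficients c_0, ..., c_4.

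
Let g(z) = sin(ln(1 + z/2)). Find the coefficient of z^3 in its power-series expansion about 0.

1/48

Plug the Maclaurin series of the inner function into that of the outer and collect terms.
g(0) = 0
g′(0) = 1/2
g′′(0) = -1/4
g′′′(0) = 1/8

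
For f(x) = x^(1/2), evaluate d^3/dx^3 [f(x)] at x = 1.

From the series, [(x - 1)^3] f = 1/16; multiply by 3! = 6 to get 3/8.

3/8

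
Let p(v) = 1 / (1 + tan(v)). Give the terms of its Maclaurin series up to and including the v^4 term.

Expand as Σ (-1)^k u^k with u equal to the inner function's series.
p(0) = 1
p′(0) = -1
p′′(0) = 2
p′′′(0) = -8
p^(4)(0) = 40

5*v^4/3 - 4*v^3/3 + v^2 - v + 1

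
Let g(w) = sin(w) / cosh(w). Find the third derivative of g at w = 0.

-4

Invert the denominator's series and multiply.
The coefficient of w^3 in the expansion is -2/3, so g′′′(0) = 3! * (-2/3) = -4.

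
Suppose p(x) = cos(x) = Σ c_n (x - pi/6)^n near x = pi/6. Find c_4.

Compute the successive derivatives at the expansion point and divide by k!.
p(pi/6) = sqrt(3)/2
p′(pi/6) = -1/2
p′′(pi/6) = -sqrt(3)/2
p′′′(pi/6) = 1/2
p^(4)(pi/6) = sqrt(3)/2
So c_4 = p^(4)(pi/6)/4! = sqrt(3)/48.

sqrt(3)/48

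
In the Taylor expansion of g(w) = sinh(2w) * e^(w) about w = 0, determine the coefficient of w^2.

2

Take the Cauchy product of the two expansions.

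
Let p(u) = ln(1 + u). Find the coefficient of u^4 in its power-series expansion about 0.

[u^0] = 0;  [u^1] = 1;  [u^2] = -1/2;  [u^3] = 1/3;  [u^4] = -1/4.
So c_4 = p^(4)(0)/4! = -1/4.

-1/4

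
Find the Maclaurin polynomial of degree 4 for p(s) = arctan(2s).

-8*s^3/3 + 2*s

Differentiate repeatedly and evaluate at the center.
p(0) = 0
p′(0) = 2
p′′(0) = 0
p′′′(0) = -16
p^(4)(0) = 0
Then c_k = p^(k)(0)/k! gives each Taylor coefficient.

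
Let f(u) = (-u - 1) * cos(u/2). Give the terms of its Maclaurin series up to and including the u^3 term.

Distribute the polynomial across the series and collect like powers.
f(0) = -1
f′(0) = -1
f′′(0) = 1/4
f′′′(0) = 3/4
Then c_k = f^(k)(0)/k! gives each Taylor coefficient.

u^3/8 + u^2/8 - u - 1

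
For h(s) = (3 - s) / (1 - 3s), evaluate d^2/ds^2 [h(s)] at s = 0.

48

Multiply each power in the prefactor through the base expansion.
From the series, [s^2] h = 24; multiply by 2! = 2 to get 48.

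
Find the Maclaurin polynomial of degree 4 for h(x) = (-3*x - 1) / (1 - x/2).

Shift and add copies of the series according to the polynomial's terms.

-7*x^4/16 - 7*x^3/8 - 7*x^2/4 - 7*x/2 - 1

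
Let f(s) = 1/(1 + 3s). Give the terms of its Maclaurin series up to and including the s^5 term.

Compute the successive derivatives at the expansion point and divide by k!.

-243*s^5 + 81*s^4 - 27*s^3 + 9*s^2 - 3*s + 1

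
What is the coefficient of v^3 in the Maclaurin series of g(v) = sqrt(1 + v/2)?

g(0) = 1
g′(0) = 1/4
g′′(0) = -1/16
g′′′(0) = 3/64
Dividing each by k! gives the coefficients c_0, ..., c_3.

1/128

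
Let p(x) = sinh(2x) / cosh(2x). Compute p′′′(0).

Divide the numerator series by the denominator series (power-series long division).
From the series, [x^3] p = -8/3; multiply by 3! = 6 to get -16.

-16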